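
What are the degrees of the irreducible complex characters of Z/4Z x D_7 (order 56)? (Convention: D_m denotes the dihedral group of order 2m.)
Dimensions: 1, 1, 1, 1, 1, 1, 1, 1, 2, 2, 2, 2, 2, 2, 2, 2, 2, 2, 2, 2

Working: There are 20 irreducibles (= number of conjugacy classes). Their dimensions d_i satisfy sum d_i^2 = |G| = 56: 1 + 1 + 1 + 1 + 1 + 1 + 1 + 1 + 4 + 4 + 4 + 4 + 4 + 4 + 4 + 4 + 4 + 4 + 4 + 4 = 56. (For the product with Z/4Z: each of the 4 1-dim characters of Z/4Z tensors with each irrep of D_7, giving 4 copies of each D_7-dimension.)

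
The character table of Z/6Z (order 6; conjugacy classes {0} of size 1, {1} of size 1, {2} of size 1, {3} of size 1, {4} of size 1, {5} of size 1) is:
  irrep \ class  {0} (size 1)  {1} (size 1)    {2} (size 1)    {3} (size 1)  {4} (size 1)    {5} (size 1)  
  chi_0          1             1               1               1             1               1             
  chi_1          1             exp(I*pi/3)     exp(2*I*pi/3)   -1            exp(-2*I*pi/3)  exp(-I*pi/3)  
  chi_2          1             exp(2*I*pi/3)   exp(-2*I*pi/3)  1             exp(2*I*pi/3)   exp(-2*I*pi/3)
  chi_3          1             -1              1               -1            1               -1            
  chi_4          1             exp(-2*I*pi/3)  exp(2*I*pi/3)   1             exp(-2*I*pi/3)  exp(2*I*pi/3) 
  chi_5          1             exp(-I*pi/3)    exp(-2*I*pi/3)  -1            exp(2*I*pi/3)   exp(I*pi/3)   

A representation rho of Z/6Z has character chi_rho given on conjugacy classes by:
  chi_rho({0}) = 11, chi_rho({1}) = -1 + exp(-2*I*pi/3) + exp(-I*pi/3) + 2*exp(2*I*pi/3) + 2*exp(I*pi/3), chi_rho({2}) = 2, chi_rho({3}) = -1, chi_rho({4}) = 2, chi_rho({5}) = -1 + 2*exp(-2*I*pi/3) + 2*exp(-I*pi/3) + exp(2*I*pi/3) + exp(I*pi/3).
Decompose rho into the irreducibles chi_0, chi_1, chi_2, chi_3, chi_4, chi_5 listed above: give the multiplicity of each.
Multiplicities: chi_0: 2, chi_1: 2, chi_2: 2, chi_3: 3, chi_4: 1, chi_5: 1.

Argument: Use <chi_rho, chi> = (1/|G|) sum_C |C| * chi_rho(C) * conj(chi(C)) with |G| = 6 for each irreducible chi in the table:
  <chi_rho, chi_0> = (1/6)[1*(11)*conj(1) + 1*(-1 + exp(-2*I*pi/3) + exp(-I*pi/3) + 2*exp(2*I*pi/3) + 2*exp(I*pi/3))*conj(1) + 1*(2)*conj(1) + 1*(-1)*conj(1) + 1*(2)*conj(1) + 1*(-1 + 2*exp(-2*I*pi/3) + 2*exp(-I*pi/3) + exp(2*I*pi/3) + exp(I*pi/3))*conj(1)]
      = (1/6)[(11) + (-1 + exp(-2*I*pi/3) + exp(-I*pi/3) + 2*exp(2*I*pi/3) + 2*exp(I*pi/3)) + (2) + (-1) + (2) + (-1 + 2*exp(-2*I*pi/3) + 2*exp(-I*pi/3) + exp(2*I*pi/3) + exp(I*pi/3))] = 12/6 = 2
  <chi_rho, chi_1> = (1/6)[1*(11)*conj(1) + 1*(-1 + exp(-2*I*pi/3) + exp(-I*pi/3) + 2*exp(2*I*pi/3) + 2*exp(I*pi/3))*conj(exp(I*pi/3)) + 1*(2)*conj(exp(2*I*pi/3)) + 1*(-1)*conj(-1) + 1*(2)*conj(exp(-2*I*pi/3)) + 1*(-1 + 2*exp(-2*I*pi/3) + 2*exp(-I*pi/3) + exp(2*I*pi/3) + exp(I*pi/3))*conj(exp(-I*pi/3))]
      = (1/6)[(11) + (1 + exp(-2*I*pi/3) - exp(-I*pi/3) + 2*exp(I*pi/3)) + (3 + 5*exp(-2*I*pi/3) + 3*exp(2*I*pi/3)) + (1) + (3 + 3*exp(-2*I*pi/3) + 5*exp(2*I*pi/3)) + (1 + 2*exp(-I*pi/3) - exp(I*pi/3) + exp(2*I*pi/3))] = 12/6 = 2
  <chi_rho, chi_2> = (1/6)[1*(11)*conj(1) + 1*(-1 + exp(-2*I*pi/3) + exp(-I*pi/3) + 2*exp(2*I*pi/3) + 2*exp(I*pi/3))*conj(exp(2*I*pi/3)) + 1*(2)*conj(exp(-2*I*pi/3)) + 1*(-1)*conj(1) + 1*(2)*conj(exp(2*I*pi/3)) + 1*(-1 + 2*exp(-2*I*pi/3) + 2*exp(-I*pi/3) + exp(2*I*pi/3) + exp(I*pi/3))*conj(exp(-2*I*pi/3))]
      = (1/6)[(11) + (2) + (3 + 3*exp(-2*I*pi/3) + 5*exp(2*I*pi/3)) + (-1) + (3 + 5*exp(-2*I*pi/3) + 3*exp(2*I*pi/3)) + (2)] = 12/6 = 2
  <chi_rho, chi_3> = (1/6)[1*(11)*conj(1) + 1*(-1 + exp(-2*I*pi/3) + exp(-I*pi/3) + 2*exp(2*I*pi/3) + 2*exp(I*pi/3))*conj(-1) + 1*(2)*conj(1) + 1*(-1)*conj(-1) + 1*(2)*conj(1) + 1*(-1 + 2*exp(-2*I*pi/3) + 2*exp(-I*pi/3) + exp(2*I*pi/3) + exp(I*pi/3))*conj(-1)]
      = (1/6)[(11) + (1 - 2*exp(I*pi/3) - 2*exp(2*I*pi/3) - exp(-I*pi/3) - exp(-2*I*pi/3)) + (2) + (1) + (2) + (1 - exp(I*pi/3) - exp(2*I*pi/3) - 2*exp(-I*pi/3) - 2*exp(-2*I*pi/3))] = 18/6 = 3
  <chi_rho, chi_4> = (1/6)[1*(11)*conj(1) + 1*(-1 + exp(-2*I*pi/3) + exp(-I*pi/3) + 2*exp(2*I*pi/3) + 2*exp(I*pi/3))*conj(exp(-2*I*pi/3)) + 1*(2)*conj(exp(2*I*pi/3)) + 1*(-1)*conj(1) + 1*(2)*conj(exp(-2*I*pi/3)) + 1*(-1 + 2*exp(-2*I*pi/3) + 2*exp(-I*pi/3) + exp(2*I*pi/3) + exp(I*pi/3))*conj(exp(2*I*pi/3))]
      = (1/6)[(11) + (-1 + 2*exp(-2*I*pi/3) - exp(2*I*pi/3) + exp(I*pi/3)) + (3 + 5*exp(-2*I*pi/3) + 3*exp(2*I*pi/3)) + (-1) + (3 + 3*exp(-2*I*pi/3) + 5*exp(2*I*pi/3)) + (-1 + exp(-I*pi/3) - exp(-2*I*pi/3) + 2*exp(2*I*pi/3))] = 6/6 = 1
  <chi_rho, chi_5> = (1/6)[1*(11)*conj(1) + 1*(-1 + exp(-2*I*pi/3) + exp(-I*pi/3) + 2*exp(2*I*pi/3) + 2*exp(I*pi/3))*conj(exp(-I*pi/3)) + 1*(2)*conj(exp(-2*I*pi/3)) + 1*(-1)*conj(-1) + 1*(2)*conj(exp(2*I*pi/3)) + 1*(-1 + 2*exp(-2*I*pi/3) + 2*exp(-I*pi/3) + exp(2*I*pi/3) + exp(I*pi/3))*conj(exp(I*pi/3))]
      = (1/6)[(11) + (-2) + (3 + 3*exp(-2*I*pi/3) + 5*exp(2*I*pi/3)) + (1) + (3 + 5*exp(-2*I*pi/3) + 3*exp(2*I*pi/3)) + (-2)] = 6/6 = 1
(Exp terms are combined using exp(i*s)*conj(exp(i*t)) = exp(i*(s-t)), and sums of them are collapsed using the identity that for every m > 1 the m distinct m-th roots of unity sum to 0, e.g. 1 + exp(2*I*pi/3) + exp(-2*I*pi/3) = 0.)
Dimension check: dim(rho) = sum (mult * dim) = 2*1 + 2*1 + 2*1 + 3*1 + 1*1 + 1*1 = 11 = chi_rho(e) = 11.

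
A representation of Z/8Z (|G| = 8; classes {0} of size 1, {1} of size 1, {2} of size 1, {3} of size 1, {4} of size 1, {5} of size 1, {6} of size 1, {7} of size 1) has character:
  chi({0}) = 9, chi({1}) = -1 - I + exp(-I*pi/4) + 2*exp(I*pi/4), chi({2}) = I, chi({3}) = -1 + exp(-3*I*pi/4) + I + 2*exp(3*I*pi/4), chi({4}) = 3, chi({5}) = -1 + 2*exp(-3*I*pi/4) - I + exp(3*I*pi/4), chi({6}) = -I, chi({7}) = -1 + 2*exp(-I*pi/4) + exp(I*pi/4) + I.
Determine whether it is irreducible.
Not irreducible (reducible): <chi, chi> = 15 > 1.

Reasoning: <chi, chi> = (1/|G|) sum_C |C| * |chi(C)|^2 = (1/8)[1*|9|^2 + 1*|-1 - I + exp(-I*pi/4) + 2*exp(I*pi/4)|^2 + 1*|I|^2 + 1*|-1 + exp(-3*I*pi/4) + I + 2*exp(3*I*pi/4)|^2 + 1*|3|^2 + 1*|-1 + 2*exp(-3*I*pi/4) - I + exp(3*I*pi/4)|^2 + 1*|-I|^2 + 1*|-1 + 2*exp(-I*pi/4) + exp(I*pi/4) + I|^2]
  = (1/8)[(81) + (7 - 4*exp(I*pi/4) + exp(3*I*pi/4) - 3*exp(-I*pi/4)) + (1) + (7 - 3*exp(3*I*pi/4) + exp(-I*pi/4) - 4*exp(-3*I*pi/4)) + (9) + (7 - 3*exp(3*I*pi/4) + exp(-I*pi/4) - 4*exp(-3*I*pi/4)) + (1) + (7 - 4*exp(I*pi/4) + exp(3*I*pi/4) - 3*exp(-I*pi/4))] = 120/8 = 15.
(Exp terms are combined using exp(i*s)*conj(exp(i*t)) = exp(i*(s-t)), and sums of them are collapsed using the identity that for every m > 1 the m distinct m-th roots of unity sum to 0, e.g. 1 + exp(2*I*pi/3) + exp(-2*I*pi/3) = 0.)
A character is irreducible iff <chi, chi> = 1, so this representation is reducible.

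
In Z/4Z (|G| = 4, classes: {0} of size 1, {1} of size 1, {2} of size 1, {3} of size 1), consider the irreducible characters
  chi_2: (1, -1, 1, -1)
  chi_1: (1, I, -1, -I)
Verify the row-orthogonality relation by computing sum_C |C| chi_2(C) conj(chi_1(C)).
Sum = 0; so <chi_2, chi_1> = 0 (distinct irreducibles are orthogonal).

Justification: Compute term by term over conjugacy classes (|C| * chi_2(C) * conj(chi_1(C))):
  1*(1)*conj(1) + 1*(-1)*conj(I) + 1*(1)*conj(-1) + 1*(-1)*conj(-I)
  = (1) + (I) + (-1) + (-I)
  = 0.
(Exp terms are combined using exp(i*s)*conj(exp(i*t)) = exp(i*(s-t)), and sums of them are collapsed using the identity that for every m > 1 the m distinct m-th roots of unity sum to 0, e.g. 1 + exp(2*I*pi/3) + exp(-2*I*pi/3) = 0.)
Dividing by |G| = 4 gives 0/4 = 0, matching the row-orthogonality relation <chi_2, chi_1> = [chi_2 = chi_1].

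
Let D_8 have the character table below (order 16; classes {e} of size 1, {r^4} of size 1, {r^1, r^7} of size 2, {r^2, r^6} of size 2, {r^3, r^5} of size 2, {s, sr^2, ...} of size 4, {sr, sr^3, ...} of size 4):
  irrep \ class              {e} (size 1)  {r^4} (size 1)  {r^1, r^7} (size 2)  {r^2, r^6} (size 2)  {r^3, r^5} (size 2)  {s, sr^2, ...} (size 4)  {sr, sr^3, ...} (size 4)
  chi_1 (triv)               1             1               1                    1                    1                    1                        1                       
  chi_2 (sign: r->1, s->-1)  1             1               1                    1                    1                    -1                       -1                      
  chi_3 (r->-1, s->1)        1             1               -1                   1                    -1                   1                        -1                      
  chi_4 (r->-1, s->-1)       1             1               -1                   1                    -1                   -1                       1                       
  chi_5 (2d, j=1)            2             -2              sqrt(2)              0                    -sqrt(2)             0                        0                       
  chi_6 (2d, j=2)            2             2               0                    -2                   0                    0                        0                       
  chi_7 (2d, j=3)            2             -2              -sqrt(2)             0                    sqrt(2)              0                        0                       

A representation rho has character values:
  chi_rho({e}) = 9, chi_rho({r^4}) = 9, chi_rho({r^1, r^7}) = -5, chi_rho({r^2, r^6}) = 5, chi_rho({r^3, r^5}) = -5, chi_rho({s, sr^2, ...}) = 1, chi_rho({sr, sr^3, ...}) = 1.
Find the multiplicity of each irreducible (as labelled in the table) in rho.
Multiplicities: chi_1: 1, chi_2: 0, chi_3: 3, chi_4: 3, chi_5: 0, chi_6: 1, chi_7: 0.

Justification: Use <chi_rho, chi> = (1/|G|) sum_C |C| * chi_rho(C) * conj(chi(C)) with |G| = 16 for each irreducible chi in the table:
  <chi_rho, chi_1> = (1/16)[1*(9)*conj(1) + 1*(9)*conj(1) + 2*(-5)*conj(1) + 2*(5)*conj(1) + 2*(-5)*conj(1) + 4*(1)*conj(1) + 4*(1)*conj(1)]
      = (1/16)[(9) + (9) + (-10) + (10) + (-10) + (4) + (4)] = 16/16 = 1
  <chi_rho, chi_2> = (1/16)[1*(9)*conj(1) + 1*(9)*conj(1) + 2*(-5)*conj(1) + 2*(5)*conj(1) + 2*(-5)*conj(1) + 4*(1)*conj(-1) + 4*(1)*conj(-1)]
      = (1/16)[(9) + (9) + (-10) + (10) + (-10) + (-4) + (-4)] = 0/16 = 0
  <chi_rho, chi_3> = (1/16)[1*(9)*conj(1) + 1*(9)*conj(1) + 2*(-5)*conj(-1) + 2*(5)*conj(1) + 2*(-5)*conj(-1) + 4*(1)*conj(1) + 4*(1)*conj(-1)]
      = (1/16)[(9) + (9) + (10) + (10) + (10) + (4) + (-4)] = 48/16 = 3
  <chi_rho, chi_4> = (1/16)[1*(9)*conj(1) + 1*(9)*conj(1) + 2*(-5)*conj(-1) + 2*(5)*conj(1) + 2*(-5)*conj(-1) + 4*(1)*conj(-1) + 4*(1)*conj(1)]
      = (1/16)[(9) + (9) + (10) + (10) + (10) + (-4) + (4)] = 48/16 = 3
  <chi_rho, chi_5> = (1/16)[1*(9)*conj(2) + 1*(9)*conj(-2) + 2*(-5)*conj(sqrt(2)) + 2*(5)*conj(0) + 2*(-5)*conj(-sqrt(2)) + 4*(1)*conj(0) + 4*(1)*conj(0)]
      = (1/16)[(18) + (-18) + (-10*sqrt(2)) + (0) + (10*sqrt(2)) + (0) + (0)] = 0/16 = 0
  <chi_rho, chi_6> = (1/16)[1*(9)*conj(2) + 1*(9)*conj(2) + 2*(-5)*conj(0) + 2*(5)*conj(-2) + 2*(-5)*conj(0) + 4*(1)*conj(0) + 4*(1)*conj(0)]
      = (1/16)[(18) + (18) + (0) + (-20) + (0) + (0) + (0)] = 16/16 = 1
  <chi_rho, chi_7> = (1/16)[1*(9)*conj(2) + 1*(9)*conj(-2) + 2*(-5)*conj(-sqrt(2)) + 2*(5)*conj(0) + 2*(-5)*conj(sqrt(2)) + 4*(1)*conj(0) + 4*(1)*conj(0)]
      = (1/16)[(18) + (-18) + (10*sqrt(2)) + (0) + (-10*sqrt(2)) + (0) + (0)] = 0/16 = 0
Dimension check: dim(rho) = sum (mult * dim) = 1*1 + 0*1 + 3*1 + 3*1 + 0*2 + 1*2 + 0*2 = 9 = chi_rho(e) = 9.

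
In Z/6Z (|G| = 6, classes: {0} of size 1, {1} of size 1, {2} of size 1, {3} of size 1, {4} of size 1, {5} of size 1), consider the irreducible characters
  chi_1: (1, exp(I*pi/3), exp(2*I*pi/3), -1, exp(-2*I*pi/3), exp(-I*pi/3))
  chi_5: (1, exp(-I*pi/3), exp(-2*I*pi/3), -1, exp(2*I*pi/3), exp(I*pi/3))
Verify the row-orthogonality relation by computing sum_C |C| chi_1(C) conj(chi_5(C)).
Sum = 0; so <chi_1, chi_5> = 0 (distinct irreducibles are orthogonal).

Explanation: Compute term by term over conjugacy classes (|C| * chi_1(C) * conj(chi_5(C))):
  1*(1)*conj(1) + 1*(exp(I*pi/3))*conj(exp(-I*pi/3)) + 1*(exp(2*I*pi/3))*conj(exp(-2*I*pi/3)) + 1*(-1)*conj(-1) + 1*(exp(-2*I*pi/3))*conj(exp(2*I*pi/3)) + 1*(exp(-I*pi/3))*conj(exp(I*pi/3))
  = (1) + (exp(2*I*pi/3)) + (exp(-2*I*pi/3)) + (1) + (exp(2*I*pi/3)) + (exp(-2*I*pi/3))
  = 0.
(Exp terms are combined using exp(i*s)*conj(exp(i*t)) = exp(i*(s-t)), and sums of them are collapsed using the identity that for every m > 1 the m distinct m-th roots of unity sum to 0, e.g. 1 + exp(2*I*pi/3) + exp(-2*I*pi/3) = 0.)
Dividing by |G| = 6 gives 0/6 = 0, matching the row-orthogonality relation <chi_1, chi_5> = [chi_1 = chi_5].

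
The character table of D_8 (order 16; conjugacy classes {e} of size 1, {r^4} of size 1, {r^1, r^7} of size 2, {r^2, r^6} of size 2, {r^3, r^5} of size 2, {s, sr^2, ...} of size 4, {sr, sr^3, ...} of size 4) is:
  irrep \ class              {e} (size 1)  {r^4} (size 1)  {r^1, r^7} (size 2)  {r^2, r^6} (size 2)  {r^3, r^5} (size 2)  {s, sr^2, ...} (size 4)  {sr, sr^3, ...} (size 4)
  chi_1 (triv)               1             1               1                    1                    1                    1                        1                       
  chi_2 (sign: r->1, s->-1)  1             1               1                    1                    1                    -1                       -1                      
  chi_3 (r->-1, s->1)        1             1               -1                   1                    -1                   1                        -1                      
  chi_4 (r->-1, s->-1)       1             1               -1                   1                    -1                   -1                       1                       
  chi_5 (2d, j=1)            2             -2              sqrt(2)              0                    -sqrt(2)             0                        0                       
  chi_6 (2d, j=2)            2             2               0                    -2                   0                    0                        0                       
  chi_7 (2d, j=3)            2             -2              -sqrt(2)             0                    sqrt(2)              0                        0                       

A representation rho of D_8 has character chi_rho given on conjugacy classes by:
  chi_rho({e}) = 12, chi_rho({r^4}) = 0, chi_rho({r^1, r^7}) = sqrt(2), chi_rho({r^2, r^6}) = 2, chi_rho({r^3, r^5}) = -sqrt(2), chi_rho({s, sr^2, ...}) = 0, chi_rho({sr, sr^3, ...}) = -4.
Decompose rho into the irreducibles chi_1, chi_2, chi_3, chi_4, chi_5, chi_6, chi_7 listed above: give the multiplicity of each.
Multiplicities: chi_1: 0, chi_2: 2, chi_3: 2, chi_4: 0, chi_5: 2, chi_6: 1, chi_7: 1.

Details: Use <chi_rho, chi> = (1/|G|) sum_C |C| * chi_rho(C) * conj(chi(C)) with |G| = 16 for each irreducible chi in the table:
  <chi_rho, chi_1> = (1/16)[1*(12)*conj(1) + 1*(0)*conj(1) + 2*(sqrt(2))*conj(1) + 2*(2)*conj(1) + 2*(-sqrt(2))*conj(1) + 4*(0)*conj(1) + 4*(-4)*conj(1)]
      = (1/16)[(12) + (0) + (2*sqrt(2)) + (4) + (-2*sqrt(2)) + (0) + (-16)] = 0/16 = 0
  <chi_rho, chi_2> = (1/16)[1*(12)*conj(1) + 1*(0)*conj(1) + 2*(sqrt(2))*conj(1) + 2*(2)*conj(1) + 2*(-sqrt(2))*conj(1) + 4*(0)*conj(-1) + 4*(-4)*conj(-1)]
      = (1/16)[(12) + (0) + (2*sqrt(2)) + (4) + (-2*sqrt(2)) + (0) + (16)] = 32/16 = 2
  <chi_rho, chi_3> = (1/16)[1*(12)*conj(1) + 1*(0)*conj(1) + 2*(sqrt(2))*conj(-1) + 2*(2)*conj(1) + 2*(-sqrt(2))*conj(-1) + 4*(0)*conj(1) + 4*(-4)*conj(-1)]
      = (1/16)[(12) + (0) + (-2*sqrt(2)) + (4) + (2*sqrt(2)) + (0) + (16)] = 32/16 = 2
  <chi_rho, chi_4> = (1/16)[1*(12)*conj(1) + 1*(0)*conj(1) + 2*(sqrt(2))*conj(-1) + 2*(2)*conj(1) + 2*(-sqrt(2))*conj(-1) + 4*(0)*conj(-1) + 4*(-4)*conj(1)]
      = (1/16)[(12) + (0) + (-2*sqrt(2)) + (4) + (2*sqrt(2)) + (0) + (-16)] = 0/16 = 0
  <chi_rho, chi_5> = (1/16)[1*(12)*conj(2) + 1*(0)*conj(-2) + 2*(sqrt(2))*conj(sqrt(2)) + 2*(2)*conj(0) + 2*(-sqrt(2))*conj(-sqrt(2)) + 4*(0)*conj(0) + 4*(-4)*conj(0)]
      = (1/16)[(24) + (0) + (4) + (0) + (4) + (0) + (0)] = 32/16 = 2
  <chi_rho, chi_6> = (1/16)[1*(12)*conj(2) + 1*(0)*conj(2) + 2*(sqrt(2))*conj(0) + 2*(2)*conj(-2) + 2*(-sqrt(2))*conj(0) + 4*(0)*conj(0) + 4*(-4)*conj(0)]
      = (1/16)[(24) + (0) + (0) + (-8) + (0) + (0) + (0)] = 16/16 = 1
  <chi_rho, chi_7> = (1/16)[1*(12)*conj(2) + 1*(0)*conj(-2) + 2*(sqrt(2))*conj(-sqrt(2)) + 2*(2)*conj(0) + 2*(-sqrt(2))*conj(sqrt(2)) + 4*(0)*conj(0) + 4*(-4)*conj(0)]
      = (1/16)[(24) + (0) + (-4) + (0) + (-4) + (0) + (0)] = 16/16 = 1
Dimension check: dim(rho) = sum (mult * dim) = 0*1 + 2*1 + 2*1 + 0*1 + 2*2 + 1*2 + 1*2 = 12 = chi_rho(e) = 12.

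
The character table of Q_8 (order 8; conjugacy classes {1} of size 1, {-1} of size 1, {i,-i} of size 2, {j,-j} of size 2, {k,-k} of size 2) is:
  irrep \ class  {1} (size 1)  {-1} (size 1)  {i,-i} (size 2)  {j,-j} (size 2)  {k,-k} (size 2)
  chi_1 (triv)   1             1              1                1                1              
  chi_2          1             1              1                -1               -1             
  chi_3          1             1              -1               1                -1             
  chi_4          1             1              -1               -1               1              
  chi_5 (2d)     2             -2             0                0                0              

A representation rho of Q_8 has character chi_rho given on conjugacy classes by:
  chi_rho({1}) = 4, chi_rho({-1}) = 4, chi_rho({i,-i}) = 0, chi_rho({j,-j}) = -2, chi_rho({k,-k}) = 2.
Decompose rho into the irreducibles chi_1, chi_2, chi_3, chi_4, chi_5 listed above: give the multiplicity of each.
Multiplicities: chi_1: 1, chi_2: 1, chi_3: 0, chi_4: 2, chi_5: 0.

Reasoning: Use <chi_rho, chi> = (1/|G|) sum_C |C| * chi_rho(C) * conj(chi(C)) with |G| = 8 for each irreducible chi in the table:
  <chi_rho, chi_1> = (1/8)[1*(4)*conj(1) + 1*(4)*conj(1) + 2*(0)*conj(1) + 2*(-2)*conj(1) + 2*(2)*conj(1)]
      = (1/8)[(4) + (4) + (0) + (-4) + (4)] = 8/8 = 1
  <chi_rho, chi_2> = (1/8)[1*(4)*conj(1) + 1*(4)*conj(1) + 2*(0)*conj(1) + 2*(-2)*conj(-1) + 2*(2)*conj(-1)]
      = (1/8)[(4) + (4) + (0) + (4) + (-4)] = 8/8 = 1
  <chi_rho, chi_3> = (1/8)[1*(4)*conj(1) + 1*(4)*conj(1) + 2*(0)*conj(-1) + 2*(-2)*conj(1) + 2*(2)*conj(-1)]
      = (1/8)[(4) + (4) + (0) + (-4) + (-4)] = 0/8 = 0
  <chi_rho, chi_4> = (1/8)[1*(4)*conj(1) + 1*(4)*conj(1) + 2*(0)*conj(-1) + 2*(-2)*conj(-1) + 2*(2)*conj(1)]
      = (1/8)[(4) + (4) + (0) + (4) + (4)] = 16/8 = 2
  <chi_rho, chi_5> = (1/8)[1*(4)*conj(2) + 1*(4)*conj(-2) + 2*(0)*conj(0) + 2*(-2)*conj(0) + 2*(2)*conj(0)]
      = (1/8)[(8) + (-8) + (0) + (0) + (0)] = 0/8 = 0
Dimension check: dim(rho) = sum (mult * dim) = 1*1 + 1*1 + 0*1 + 2*1 + 0*2 = 4 = chi_rho(e) = 4.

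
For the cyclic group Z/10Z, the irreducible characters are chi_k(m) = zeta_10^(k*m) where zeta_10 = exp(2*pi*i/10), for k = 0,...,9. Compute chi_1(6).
chi_1(6) = zeta_10^6 = exp(-4*I*pi/5)

chi_1(6) = zeta_10^(1*6) = zeta_10^6. Since zeta_10^10 = 1, this equals zeta_10^6 = exp(2*pi*i*6/10) = exp(-4*I*pi/5).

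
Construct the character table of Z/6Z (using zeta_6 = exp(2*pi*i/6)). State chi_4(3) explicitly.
Character table of Z/6Z (irreps indexed chi_0,...,chi_5 with chi_k(m) = zeta_6^(k*m), zeta_6 = exp(2*pi*i/6)):
  irrep \ class  {0} (size 1)  {1} (size 1)    {2} (size 1)    {3} (size 1)  {4} (size 1)    {5} (size 1)  
  chi_0          1             1               1               1             1               1             
  chi_1          1             exp(I*pi/3)     exp(2*I*pi/3)   -1            exp(-2*I*pi/3)  exp(-I*pi/3)  
  chi_2          1             exp(2*I*pi/3)   exp(-2*I*pi/3)  1             exp(2*I*pi/3)   exp(-2*I*pi/3)
  chi_3          1             -1              1               -1            1               -1            
  chi_4          1             exp(-2*I*pi/3)  exp(2*I*pi/3)   1             exp(-2*I*pi/3)  exp(2*I*pi/3) 
  chi_5          1             exp(-I*pi/3)    exp(-2*I*pi/3)  -1            exp(2*I*pi/3)   exp(I*pi/3)   

Spot check: chi_4(3) = zeta_6^(4*3) = zeta_6^12 = 1.

Z/6Z is abelian, so all 6 irreducible complex representations are 1-dimensional. They are given by chi_k(m) = zeta_6^(k*m) for k = 0,...,5. Row orthogonality: sum_m chi_k(m) conj(chi_l(m)) = 6 * [k = l].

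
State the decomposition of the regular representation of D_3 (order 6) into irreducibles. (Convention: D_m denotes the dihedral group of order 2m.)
Each irreducible V_i of dimension d_i appears with multiplicity d_i, i.e. rho_reg = (direct sum over all irreducibles V_i) d_i V_i. The irreducible dimensions for D_3 are 1, 1, 2: 2 irreducibles of dimension 1, each with multiplicity 1; 1 irreducible of dimension 2, with multiplicity 2. Total dimension 2*1*1 + 1*2*2 = 6 = |G|.

Justification: General theorem: in the regular representation of a finite group G, each irreducible appears with multiplicity equal to its dimension. Check: dim(rho_reg) = sum d_i^2 = 1 + 1 + 4 = 6 = |G|.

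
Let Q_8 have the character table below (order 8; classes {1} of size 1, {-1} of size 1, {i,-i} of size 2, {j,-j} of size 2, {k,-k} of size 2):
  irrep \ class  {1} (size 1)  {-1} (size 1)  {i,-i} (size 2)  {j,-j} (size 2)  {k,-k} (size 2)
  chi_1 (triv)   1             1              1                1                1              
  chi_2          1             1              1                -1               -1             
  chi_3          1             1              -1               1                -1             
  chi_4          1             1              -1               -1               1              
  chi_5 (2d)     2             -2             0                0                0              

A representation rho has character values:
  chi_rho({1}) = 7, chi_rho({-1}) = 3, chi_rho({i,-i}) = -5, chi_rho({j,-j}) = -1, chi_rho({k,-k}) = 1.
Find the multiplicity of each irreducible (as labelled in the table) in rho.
Multiplicities: chi_1: 0, chi_2: 0, chi_3: 2, chi_4: 3, chi_5: 1.

Argument: Use <chi_rho, chi> = (1/|G|) sum_C |C| * chi_rho(C) * conj(chi(C)) with |G| = 8 for each irreducible chi in the table:
  <chi_rho, chi_1> = (1/8)[1*(7)*conj(1) + 1*(3)*conj(1) + 2*(-5)*conj(1) + 2*(-1)*conj(1) + 2*(1)*conj(1)]
      = (1/8)[(7) + (3) + (-10) + (-2) + (2)] = 0/8 = 0
  <chi_rho, chi_2> = (1/8)[1*(7)*conj(1) + 1*(3)*conj(1) + 2*(-5)*conj(1) + 2*(-1)*conj(-1) + 2*(1)*conj(-1)]
      = (1/8)[(7) + (3) + (-10) + (2) + (-2)] = 0/8 = 0
  <chi_rho, chi_3> = (1/8)[1*(7)*conj(1) + 1*(3)*conj(1) + 2*(-5)*conj(-1) + 2*(-1)*conj(1) + 2*(1)*conj(-1)]
      = (1/8)[(7) + (3) + (10) + (-2) + (-2)] = 16/8 = 2
  <chi_rho, chi_4> = (1/8)[1*(7)*conj(1) + 1*(3)*conj(1) + 2*(-5)*conj(-1) + 2*(-1)*conj(-1) + 2*(1)*conj(1)]
      = (1/8)[(7) + (3) + (10) + (2) + (2)] = 24/8 = 3
  <chi_rho, chi_5> = (1/8)[1*(7)*conj(2) + 1*(3)*conj(-2) + 2*(-5)*conj(0) + 2*(-1)*conj(0) + 2*(1)*conj(0)]
      = (1/8)[(14) + (-6) + (0) + (0) + (0)] = 8/8 = 1
Dimension check: dim(rho) = sum (mult * dim) = 0*1 + 0*1 + 2*1 + 3*1 + 1*2 = 7 = chi_rho(e) = 7.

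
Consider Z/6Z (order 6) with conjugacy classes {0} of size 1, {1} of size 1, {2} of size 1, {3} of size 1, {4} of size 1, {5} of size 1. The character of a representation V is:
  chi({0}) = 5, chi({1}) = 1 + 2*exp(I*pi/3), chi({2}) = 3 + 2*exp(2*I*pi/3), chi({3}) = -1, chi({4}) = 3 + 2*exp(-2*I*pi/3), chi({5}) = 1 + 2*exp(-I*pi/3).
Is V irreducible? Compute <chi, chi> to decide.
Not irreducible (reducible): <chi, chi> = 9 > 1.

<chi, chi> = (1/|G|) sum_C |C| * |chi(C)|^2 = (1/6)[1*|5|^2 + 1*|1 + 2*exp(I*pi/3)|^2 + 1*|3 + 2*exp(2*I*pi/3)|^2 + 1*|-1|^2 + 1*|3 + 2*exp(-2*I*pi/3)|^2 + 1*|1 + 2*exp(-I*pi/3)|^2]
  = (1/6)[(25) + (7) + (7) + (1) + (7) + (7)] = 54/6 = 9.
(Exp terms are combined using exp(i*s)*conj(exp(i*t)) = exp(i*(s-t)), and sums of them are collapsed using the identity that for every m > 1 the m distinct m-th roots of unity sum to 0, e.g. 1 + exp(2*I*pi/3) + exp(-2*I*pi/3) = 0.)
A character is irreducible iff <chi, chi> = 1, so this representation is reducible.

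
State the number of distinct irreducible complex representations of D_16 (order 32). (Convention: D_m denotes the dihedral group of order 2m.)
11

Proof sketch: The number of irreducible complex representations of a finite group equals its number of conjugacy classes. D_16 has 11 conjugacy classes (n/2 + 3 for n even), so D_16 (order 32) has exactly 11 irreducible complex representations.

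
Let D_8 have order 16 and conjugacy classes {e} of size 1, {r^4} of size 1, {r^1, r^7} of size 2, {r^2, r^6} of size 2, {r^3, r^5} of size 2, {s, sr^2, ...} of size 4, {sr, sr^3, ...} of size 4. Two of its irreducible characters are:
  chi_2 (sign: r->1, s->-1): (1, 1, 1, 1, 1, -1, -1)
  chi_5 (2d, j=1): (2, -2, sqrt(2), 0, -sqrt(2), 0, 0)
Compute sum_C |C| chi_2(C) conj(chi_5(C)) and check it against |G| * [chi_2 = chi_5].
Sum = 0; so <chi_2, chi_5> = 0 (distinct irreducibles are orthogonal).

Details: Compute term by term over conjugacy classes (|C| * chi_2(C) * conj(chi_5(C))):
  1*(1)*conj(2) + 1*(1)*conj(-2) + 2*(1)*conj(sqrt(2)) + 2*(1)*conj(0) + 2*(1)*conj(-sqrt(2)) + 4*(-1)*conj(0) + 4*(-1)*conj(0)
  = (2) + (-2) + (2*sqrt(2)) + (0) + (-2*sqrt(2)) + (0) + (0)
  = 0.
Dividing by |G| = 16 gives 0/16 = 0, matching the row-orthogonality relation <chi_2, chi_5> = [chi_2 = chi_5].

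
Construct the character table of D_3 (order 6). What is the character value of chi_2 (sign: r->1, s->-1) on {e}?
Conjugacy classes: {e} of size 1, {r^1, r^2} of size 2, {s, sr, ..., sr^2} of size 3.
Character table:
  irrep \ class              {e} (size 1)  {r^1, r^2} (size 2)  {s, sr, ..., sr^2} (size 3)
  chi_1 (triv)               1             1                    1                          
  chi_2 (sign: r->1, s->-1)  1             1                    -1                         
  chi_3 (2d, j=1)            2             -1                   0                          

Spot check: chi_2 (sign: r->1, s->-1) on {e} = 1.

Justification: D_3 has order 2*3 = 6 with 3 conjugacy classes, hence 3 irreducibles. Sum of squared dims 1 + 1 + 4 = 6 = |G|. Linear characters come from the abelianisation; the 2-dimensional irreps have character r^k -> 2*cos(2*pi*j*k/3), reflections -> 0.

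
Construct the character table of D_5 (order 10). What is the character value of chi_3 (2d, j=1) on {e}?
Conjugacy classes: {e} of size 1, {r^1, r^4} of size 2, {r^2, r^3} of size 2, {s, sr, ..., sr^4} of size 5.
Character table:
  irrep \ class              {e} (size 1)  {r^1, r^4} (size 2)  {r^2, r^3} (size 2)  {s, sr, ..., sr^4} (size 5)
  chi_1 (triv)               1             1                    1                    1                          
  chi_2 (sign: r->1, s->-1)  1             1                    1                    -1                         
  chi_3 (2d, j=1)            2             -1/2 + sqrt(5)/2     -sqrt(5)/2 - 1/2     0                          
  chi_4 (2d, j=2)            2             -sqrt(5)/2 - 1/2     -1/2 + sqrt(5)/2     0                          

Spot check: chi_3 (2d, j=1) on {e} = 2.

Argument: D_5 has order 2*5 = 10 with 4 conjugacy classes, hence 4 irreducibles. Sum of squared dims 1 + 1 + 4 + 4 = 10 = |G|. Linear characters come from the abelianisation; the 2-dimensional irreps have character r^k -> 2*cos(2*pi*j*k/5), reflections -> 0.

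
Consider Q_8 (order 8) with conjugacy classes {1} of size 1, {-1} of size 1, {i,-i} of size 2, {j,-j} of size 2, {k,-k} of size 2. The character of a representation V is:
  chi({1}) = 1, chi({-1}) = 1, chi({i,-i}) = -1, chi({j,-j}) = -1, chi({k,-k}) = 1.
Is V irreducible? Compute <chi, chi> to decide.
Irreducible: <chi, chi> = 1.

Solution. <chi, chi> = (1/|G|) sum_C |C| * |chi(C)|^2 = (1/8)[1*|1|^2 + 1*|1|^2 + 2*|-1|^2 + 2*|-1|^2 + 2*|1|^2]
  = (1/8)[(1) + (1) + (2) + (2) + (2)] = 8/8 = 1.
A character is irreducible iff <chi, chi> = 1, so this representation is irreducible.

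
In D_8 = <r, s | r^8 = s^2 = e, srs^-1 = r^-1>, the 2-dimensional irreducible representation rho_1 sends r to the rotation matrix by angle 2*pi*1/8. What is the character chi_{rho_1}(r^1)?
chi_{rho_1}(r^1) = 2*cos(2*pi*1*1/8) = sqrt(2)

Justification: rho_1(r^1) is rotation by angle 2*pi*1*1/8, whose trace is 2*cos(2*pi*1*1/8) = sqrt(2).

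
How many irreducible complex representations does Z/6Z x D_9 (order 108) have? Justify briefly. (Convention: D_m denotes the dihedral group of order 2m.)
36

Justification: The number of irreducible complex representations of a finite group equals its number of conjugacy classes. For a direct product, #classes(G x H) = #classes(G) * #classes(H). Z/6Z has 6 classes (abelian), D_9 has 6 classes, so 6 * 6 = 36, so Z/6Z x D_9 (order 108) has exactly 36 irreducible complex representations.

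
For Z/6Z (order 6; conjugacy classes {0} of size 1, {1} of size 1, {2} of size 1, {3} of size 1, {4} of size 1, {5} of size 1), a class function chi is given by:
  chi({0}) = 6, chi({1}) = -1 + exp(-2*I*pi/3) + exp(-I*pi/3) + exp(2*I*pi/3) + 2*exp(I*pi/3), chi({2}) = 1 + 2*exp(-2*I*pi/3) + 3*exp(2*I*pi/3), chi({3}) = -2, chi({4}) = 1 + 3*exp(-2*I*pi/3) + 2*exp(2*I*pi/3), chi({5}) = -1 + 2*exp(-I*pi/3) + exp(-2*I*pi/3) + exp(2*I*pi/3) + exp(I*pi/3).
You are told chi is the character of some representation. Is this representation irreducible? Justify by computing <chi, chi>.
Not irreducible (reducible): <chi, chi> = 8 > 1.

Proof sketch: <chi, chi> = (1/|G|) sum_C |C| * |chi(C)|^2 = (1/6)[1*|6|^2 + 1*|-1 + exp(-2*I*pi/3) + exp(-I*pi/3) + exp(2*I*pi/3) + 2*exp(I*pi/3)|^2 + 1*|1 + 2*exp(-2*I*pi/3) + 3*exp(2*I*pi/3)|^2 + 1*|-2|^2 + 1*|1 + 3*exp(-2*I*pi/3) + 2*exp(2*I*pi/3)|^2 + 1*|-1 + 2*exp(-I*pi/3) + exp(-2*I*pi/3) + exp(2*I*pi/3) + exp(I*pi/3)|^2]
  = (1/6)[(36) + (1) + (3) + (4) + (3) + (1)] = 48/6 = 8.
(Exp terms are combined using exp(i*s)*conj(exp(i*t)) = exp(i*(s-t)), and sums of them are collapsed using the identity that for every m > 1 the m distinct m-th roots of unity sum to 0, e.g. 1 + exp(2*I*pi/3) + exp(-2*I*pi/3) = 0.)
A character is irreducible iff <chi, chi> = 1, so this representation is reducible.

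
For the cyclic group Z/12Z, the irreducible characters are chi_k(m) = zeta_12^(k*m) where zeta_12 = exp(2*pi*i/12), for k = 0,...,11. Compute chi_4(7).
chi_4(7) = zeta_12^28 = exp(2*I*pi/3)

Working: chi_4(7) = zeta_12^(4*7) = zeta_12^28. Since zeta_12^12 = 1, this equals zeta_12^4 = exp(2*pi*i*4/12) = exp(2*I*pi/3).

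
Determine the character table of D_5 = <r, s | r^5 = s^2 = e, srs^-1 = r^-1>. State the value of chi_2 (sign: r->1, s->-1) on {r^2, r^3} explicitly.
Conjugacy classes: {e} of size 1, {r^1, r^4} of size 2, {r^2, r^3} of size 2, {s, sr, ..., sr^4} of size 5.
Character table:
  irrep \ class              {e} (size 1)  {r^1, r^4} (size 2)  {r^2, r^3} (size 2)  {s, sr, ..., sr^4} (size 5)
  chi_1 (triv)               1             1                    1                    1                          
  chi_2 (sign: r->1, s->-1)  1             1                    1                    -1                         
  chi_3 (2d, j=1)            2             -1/2 + sqrt(5)/2     -sqrt(5)/2 - 1/2     0                          
  chi_4 (2d, j=2)            2             -sqrt(5)/2 - 1/2     -1/2 + sqrt(5)/2     0                          

Spot check: chi_2 (sign: r->1, s->-1) on {r^2, r^3} = 1.

Proof sketch: D_5 has order 2*5 = 10 with 4 conjugacy classes, hence 4 irreducibles. Sum of squared dims 1 + 1 + 4 + 4 = 10 = |G|. Linear characters come from the abelianisation; the 2-dimensional irreps have character r^k -> 2*cos(2*pi*j*k/5), reflections -> 0.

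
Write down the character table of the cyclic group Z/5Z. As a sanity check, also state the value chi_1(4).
Character table of Z/5Z (irreps indexed chi_0,...,chi_4 with chi_k(m) = zeta_5^(k*m), zeta_5 = exp(2*pi*i/5)):
  irrep \ class  {0} (size 1)  {1} (size 1)    {2} (size 1)    {3} (size 1)    {4} (size 1)  
  chi_0          1             1               1               1               1             
  chi_1          1             exp(2*I*pi/5)   exp(4*I*pi/5)   exp(-4*I*pi/5)  exp(-2*I*pi/5)
  chi_2          1             exp(4*I*pi/5)   exp(-2*I*pi/5)  exp(2*I*pi/5)   exp(-4*I*pi/5)
  chi_3          1             exp(-4*I*pi/5)  exp(2*I*pi/5)   exp(-2*I*pi/5)  exp(4*I*pi/5) 
  chi_4          1             exp(-2*I*pi/5)  exp(-4*I*pi/5)  exp(4*I*pi/5)   exp(2*I*pi/5) 

Spot check: chi_1(4) = zeta_5^(1*4) = zeta_5^4 = exp(-2*I*pi/5).

Z/5Z is abelian, so all 5 irreducible complex representations are 1-dimensional. They are given by chi_k(m) = zeta_5^(k*m) for k = 0,...,4. Row orthogonality: sum_m chi_k(m) conj(chi_l(m)) = 5 * [k = l].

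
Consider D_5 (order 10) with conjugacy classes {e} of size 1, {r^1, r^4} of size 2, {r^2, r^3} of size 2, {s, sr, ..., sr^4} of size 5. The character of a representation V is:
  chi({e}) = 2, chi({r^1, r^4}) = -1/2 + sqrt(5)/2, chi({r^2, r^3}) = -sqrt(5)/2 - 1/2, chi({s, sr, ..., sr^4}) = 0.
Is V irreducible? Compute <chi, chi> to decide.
Irreducible: <chi, chi> = 1.

Argument: <chi, chi> = (1/|G|) sum_C |C| * |chi(C)|^2 = (1/10)[1*|2|^2 + 2*|-1/2 + sqrt(5)/2|^2 + 2*|-sqrt(5)/2 - 1/2|^2 + 5*|0|^2]
  = (1/10)[(4) + (3 - sqrt(5)) + (sqrt(5) + 3) + (0)] = 10/10 = 1.
A character is irreducible iff <chi, chi> = 1, so this representation is irreducible.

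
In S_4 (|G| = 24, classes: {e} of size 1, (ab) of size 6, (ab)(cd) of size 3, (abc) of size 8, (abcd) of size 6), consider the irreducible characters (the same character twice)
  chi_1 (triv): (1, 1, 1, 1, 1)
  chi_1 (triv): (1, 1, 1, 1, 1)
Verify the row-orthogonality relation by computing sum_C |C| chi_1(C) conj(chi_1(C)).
Sum = 24 = |G| = 24; so <chi_1, chi_1> = 1 (norm-1 confirms irreducibility).

Proof sketch: Compute term by term over conjugacy classes (|C| * chi_1(C) * conj(chi_1(C))):
  1*(1)*conj(1) + 6*(1)*conj(1) + 3*(1)*conj(1) + 8*(1)*conj(1) + 6*(1)*conj(1)
  = (1) + (6) + (3) + (8) + (6)
  = 24.
Dividing by |G| = 24 gives 24/24 = 1, matching the row-orthogonality relation <chi_1, chi_1> = [chi_1 = chi_1].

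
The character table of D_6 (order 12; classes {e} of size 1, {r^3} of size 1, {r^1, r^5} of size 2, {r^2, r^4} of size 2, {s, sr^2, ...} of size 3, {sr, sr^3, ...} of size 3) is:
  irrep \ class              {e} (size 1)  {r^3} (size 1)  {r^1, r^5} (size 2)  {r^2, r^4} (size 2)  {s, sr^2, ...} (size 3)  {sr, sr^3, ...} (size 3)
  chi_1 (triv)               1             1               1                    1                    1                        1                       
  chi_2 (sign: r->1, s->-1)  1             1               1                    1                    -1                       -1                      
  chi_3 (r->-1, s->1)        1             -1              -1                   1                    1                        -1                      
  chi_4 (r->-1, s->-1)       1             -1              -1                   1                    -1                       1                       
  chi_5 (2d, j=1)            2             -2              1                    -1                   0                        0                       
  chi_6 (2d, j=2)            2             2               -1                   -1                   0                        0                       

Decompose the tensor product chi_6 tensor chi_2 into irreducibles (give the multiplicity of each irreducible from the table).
chi_6 tensor chi_2 = chi_6 (all other irreducibles have multiplicity 0).

Working: The character of a tensor product is the pointwise product (chi_6 * chi_2)(C) = chi_6(C) * chi_2(C):
  {e}: (2)*(1), {r^3}: (2)*(1), {r^1, r^5}: (-1)*(1), {r^2, r^4}: (-1)*(1), {s, sr^2, ...}: (0)*(-1), {sr, sr^3, ...}: (0)*(-1)
so (chi_6 * chi_2) takes values
  {e} -> 2, {r^3} -> 2, {r^1, r^5} -> -1, {r^2, r^4} -> -1, {s, sr^2, ...} -> 0, {sr, sr^3, ...} -> 0.
Now take the inner product of this character with each irreducible chi from the table, <chi_6*chi_2, chi> = (1/12) sum_C |C| (chi_6*chi_2)(C) conj(chi(C)):
  <chi_6*chi_2, chi_1> = (1/12)[1*(2)*conj(1) + 1*(2)*conj(1) + 2*(-1)*conj(1) + 2*(-1)*conj(1) + 3*(0)*conj(1) + 3*(0)*conj(1)]
      = (1/12)[(2) + (2) + (-2) + (-2) + (0) + (0)] = 0/12 = 0
  <chi_6*chi_2, chi_2> = (1/12)[1*(2)*conj(1) + 1*(2)*conj(1) + 2*(-1)*conj(1) + 2*(-1)*conj(1) + 3*(0)*conj(-1) + 3*(0)*conj(-1)]
      = (1/12)[(2) + (2) + (-2) + (-2) + (0) + (0)] = 0/12 = 0
  <chi_6*chi_2, chi_3> = (1/12)[1*(2)*conj(1) + 1*(2)*conj(-1) + 2*(-1)*conj(-1) + 2*(-1)*conj(1) + 3*(0)*conj(1) + 3*(0)*conj(-1)]
      = (1/12)[(2) + (-2) + (2) + (-2) + (0) + (0)] = 0/12 = 0
  <chi_6*chi_2, chi_4> = (1/12)[1*(2)*conj(1) + 1*(2)*conj(-1) + 2*(-1)*conj(-1) + 2*(-1)*conj(1) + 3*(0)*conj(-1) + 3*(0)*conj(1)]
      = (1/12)[(2) + (-2) + (2) + (-2) + (0) + (0)] = 0/12 = 0
  <chi_6*chi_2, chi_5> = (1/12)[1*(2)*conj(2) + 1*(2)*conj(-2) + 2*(-1)*conj(1) + 2*(-1)*conj(-1) + 3*(0)*conj(0) + 3*(0)*conj(0)]
      = (1/12)[(4) + (-4) + (-2) + (2) + (0) + (0)] = 0/12 = 0
  <chi_6*chi_2, chi_6> = (1/12)[1*(2)*conj(2) + 1*(2)*conj(2) + 2*(-1)*conj(-1) + 2*(-1)*conj(-1) + 3*(0)*conj(0) + 3*(0)*conj(0)]
      = (1/12)[(4) + (4) + (2) + (2) + (0) + (0)] = 12/12 = 1
Hence the multiplicities are chi_6: 1. Dimension check: dim(chi_6)*dim(chi_2) = 2*1 = 2 and sum (mult * dim) = 1*2 = 2.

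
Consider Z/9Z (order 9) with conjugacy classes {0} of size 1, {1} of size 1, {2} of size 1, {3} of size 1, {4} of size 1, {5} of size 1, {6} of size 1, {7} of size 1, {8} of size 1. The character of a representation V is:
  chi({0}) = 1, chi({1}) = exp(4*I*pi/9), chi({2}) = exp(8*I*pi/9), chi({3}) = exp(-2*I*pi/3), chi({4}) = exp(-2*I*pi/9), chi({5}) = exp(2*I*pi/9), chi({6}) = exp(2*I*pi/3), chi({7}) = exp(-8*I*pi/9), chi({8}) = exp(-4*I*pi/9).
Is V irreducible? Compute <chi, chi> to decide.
Irreducible: <chi, chi> = 1.

Derivation: <chi, chi> = (1/|G|) sum_C |C| * |chi(C)|^2 = (1/9)[1*|1|^2 + 1*|exp(4*I*pi/9)|^2 + 1*|exp(8*I*pi/9)|^2 + 1*|exp(-2*I*pi/3)|^2 + 1*|exp(-2*I*pi/9)|^2 + 1*|exp(2*I*pi/9)|^2 + 1*|exp(2*I*pi/3)|^2 + 1*|exp(-8*I*pi/9)|^2 + 1*|exp(-4*I*pi/9)|^2]
  = (1/9)[(1) + (1) + (1) + (1) + (1) + (1) + (1) + (1) + (1)] = 9/9 = 1.
(Exp terms are combined using exp(i*s)*conj(exp(i*t)) = exp(i*(s-t)), and sums of them are collapsed using the identity that for every m > 1 the m distinct m-th roots of unity sum to 0, e.g. 1 + exp(2*I*pi/3) + exp(-2*I*pi/3) = 0.)
A character is irreducible iff <chi, chi> = 1, so this representation is irreducible.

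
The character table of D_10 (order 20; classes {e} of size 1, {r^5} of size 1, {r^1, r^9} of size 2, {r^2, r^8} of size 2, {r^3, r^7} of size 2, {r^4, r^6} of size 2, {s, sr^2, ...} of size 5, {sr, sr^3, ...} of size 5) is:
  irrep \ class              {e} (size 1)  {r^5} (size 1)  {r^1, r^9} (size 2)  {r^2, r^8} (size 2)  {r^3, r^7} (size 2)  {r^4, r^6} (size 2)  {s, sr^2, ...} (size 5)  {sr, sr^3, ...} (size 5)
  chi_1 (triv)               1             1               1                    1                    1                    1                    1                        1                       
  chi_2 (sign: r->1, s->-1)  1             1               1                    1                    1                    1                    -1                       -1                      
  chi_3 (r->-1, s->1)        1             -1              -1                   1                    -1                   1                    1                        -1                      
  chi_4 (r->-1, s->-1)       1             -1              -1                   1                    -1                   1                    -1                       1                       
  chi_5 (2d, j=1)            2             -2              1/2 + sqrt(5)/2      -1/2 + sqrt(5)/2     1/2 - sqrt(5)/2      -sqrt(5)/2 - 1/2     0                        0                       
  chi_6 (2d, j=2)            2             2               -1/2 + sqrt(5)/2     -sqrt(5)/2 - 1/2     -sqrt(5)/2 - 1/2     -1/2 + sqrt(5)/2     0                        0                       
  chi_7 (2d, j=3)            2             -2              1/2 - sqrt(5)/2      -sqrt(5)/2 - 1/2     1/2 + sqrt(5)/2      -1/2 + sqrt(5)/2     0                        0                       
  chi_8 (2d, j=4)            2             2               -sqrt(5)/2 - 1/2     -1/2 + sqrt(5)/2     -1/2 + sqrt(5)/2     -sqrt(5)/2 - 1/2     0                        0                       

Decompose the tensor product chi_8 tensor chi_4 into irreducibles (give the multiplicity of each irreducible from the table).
chi_8 tensor chi_4 = chi_5 (all other irreducibles have multiplicity 0).

Derivation: The character of a tensor product is the pointwise product (chi_8 * chi_4)(C) = chi_8(C) * chi_4(C):
  {e}: (2)*(1), {r^5}: (2)*(-1), {r^1, r^9}: (-sqrt(5)/2 - 1/2)*(-1), {r^2, r^8}: (-1/2 + sqrt(5)/2)*(1), {r^3, r^7}: (-1/2 + sqrt(5)/2)*(-1), {r^4, r^6}: (-sqrt(5)/2 - 1/2)*(1), {s, sr^2, ...}: (0)*(-1), {sr, sr^3, ...}: (0)*(1)
so (chi_8 * chi_4) takes values
  {e} -> 2, {r^5} -> -2, {r^1, r^9} -> 1/2 + sqrt(5)/2, {r^2, r^8} -> -1/2 + sqrt(5)/2, {r^3, r^7} -> 1/2 - sqrt(5)/2, {r^4, r^6} -> -sqrt(5)/2 - 1/2, {s, sr^2, ...} -> 0, {sr, sr^3, ...} -> 0.
Now take the inner product of this character with each irreducible chi from the table, <chi_8*chi_4, chi> = (1/20) sum_C |C| (chi_8*chi_4)(C) conj(chi(C)):
  <chi_8*chi_4, chi_1> = (1/20)[1*(2)*conj(1) + 1*(-2)*conj(1) + 2*(1/2 + sqrt(5)/2)*conj(1) + 2*(-1/2 + sqrt(5)/2)*conj(1) + 2*(1/2 - sqrt(5)/2)*conj(1) + 2*(-sqrt(5)/2 - 1/2)*conj(1) + 5*(0)*conj(1) + 5*(0)*conj(1)]
      = (1/20)[(2) + (-2) + (1 + sqrt(5)) + (-1 + sqrt(5)) + (1 - sqrt(5)) + (-sqrt(5) - 1) + (0) + (0)] = 0/20 = 0
  <chi_8*chi_4, chi_2> = (1/20)[1*(2)*conj(1) + 1*(-2)*conj(1) + 2*(1/2 + sqrt(5)/2)*conj(1) + 2*(-1/2 + sqrt(5)/2)*conj(1) + 2*(1/2 - sqrt(5)/2)*conj(1) + 2*(-sqrt(5)/2 - 1/2)*conj(1) + 5*(0)*conj(-1) + 5*(0)*conj(-1)]
      = (1/20)[(2) + (-2) + (1 + sqrt(5)) + (-1 + sqrt(5)) + (1 - sqrt(5)) + (-sqrt(5) - 1) + (0) + (0)] = 0/20 = 0
  <chi_8*chi_4, chi_3> = (1/20)[1*(2)*conj(1) + 1*(-2)*conj(-1) + 2*(1/2 + sqrt(5)/2)*conj(-1) + 2*(-1/2 + sqrt(5)/2)*conj(1) + 2*(1/2 - sqrt(5)/2)*conj(-1) + 2*(-sqrt(5)/2 - 1/2)*conj(1) + 5*(0)*conj(1) + 5*(0)*conj(-1)]
      = (1/20)[(2) + (2) + (-sqrt(5) - 1) + (-1 + sqrt(5)) + (-1 + sqrt(5)) + (-sqrt(5) - 1) + (0) + (0)] = 0/20 = 0
  <chi_8*chi_4, chi_4> = (1/20)[1*(2)*conj(1) + 1*(-2)*conj(-1) + 2*(1/2 + sqrt(5)/2)*conj(-1) + 2*(-1/2 + sqrt(5)/2)*conj(1) + 2*(1/2 - sqrt(5)/2)*conj(-1) + 2*(-sqrt(5)/2 - 1/2)*conj(1) + 5*(0)*conj(-1) + 5*(0)*conj(1)]
      = (1/20)[(2) + (2) + (-sqrt(5) - 1) + (-1 + sqrt(5)) + (-1 + sqrt(5)) + (-sqrt(5) - 1) + (0) + (0)] = 0/20 = 0
  <chi_8*chi_4, chi_5> = (1/20)[1*(2)*conj(2) + 1*(-2)*conj(-2) + 2*(1/2 + sqrt(5)/2)*conj(1/2 + sqrt(5)/2) + 2*(-1/2 + sqrt(5)/2)*conj(-1/2 + sqrt(5)/2) + 2*(1/2 - sqrt(5)/2)*conj(1/2 - sqrt(5)/2) + 2*(-sqrt(5)/2 - 1/2)*conj(-sqrt(5)/2 - 1/2) + 5*(0)*conj(0) + 5*(0)*conj(0)]
      = (1/20)[(4) + (4) + (sqrt(5) + 3) + (3 - sqrt(5)) + (3 - sqrt(5)) + (sqrt(5) + 3) + (0) + (0)] = 20/20 = 1
  <chi_8*chi_4, chi_6> = (1/20)[1*(2)*conj(2) + 1*(-2)*conj(2) + 2*(1/2 + sqrt(5)/2)*conj(-1/2 + sqrt(5)/2) + 2*(-1/2 + sqrt(5)/2)*conj(-sqrt(5)/2 - 1/2) + 2*(1/2 - sqrt(5)/2)*conj(-sqrt(5)/2 - 1/2) + 2*(-sqrt(5)/2 - 1/2)*conj(-1/2 + sqrt(5)/2) + 5*(0)*conj(0) + 5*(0)*conj(0)]
      = (1/20)[(4) + (-4) + (2) + (-2) + (2) + (-2) + (0) + (0)] = 0/20 = 0
  <chi_8*chi_4, chi_7> = (1/20)[1*(2)*conj(2) + 1*(-2)*conj(-2) + 2*(1/2 + sqrt(5)/2)*conj(1/2 - sqrt(5)/2) + 2*(-1/2 + sqrt(5)/2)*conj(-sqrt(5)/2 - 1/2) + 2*(1/2 - sqrt(5)/2)*conj(1/2 + sqrt(5)/2) + 2*(-sqrt(5)/2 - 1/2)*conj(-1/2 + sqrt(5)/2) + 5*(0)*conj(0) + 5*(0)*conj(0)]
      = (1/20)[(4) + (4) + (-2) + (-2) + (-2) + (-2) + (0) + (0)] = 0/20 = 0
  <chi_8*chi_4, chi_8> = (1/20)[1*(2)*conj(2) + 1*(-2)*conj(2) + 2*(1/2 + sqrt(5)/2)*conj(-sqrt(5)/2 - 1/2) + 2*(-1/2 + sqrt(5)/2)*conj(-1/2 + sqrt(5)/2) + 2*(1/2 - sqrt(5)/2)*conj(-1/2 + sqrt(5)/2) + 2*(-sqrt(5)/2 - 1/2)*conj(-sqrt(5)/2 - 1/2) + 5*(0)*conj(0) + 5*(0)*conj(0)]
      = (1/20)[(4) + (-4) + (-3 - sqrt(5)) + (3 - sqrt(5)) + (-3 + sqrt(5)) + (sqrt(5) + 3) + (0) + (0)] = 0/20 = 0
Hence the multiplicities are chi_5: 1. Dimension check: dim(chi_8)*dim(chi_4) = 2*1 = 2 and sum (mult * dim) = 1*2 = 2.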